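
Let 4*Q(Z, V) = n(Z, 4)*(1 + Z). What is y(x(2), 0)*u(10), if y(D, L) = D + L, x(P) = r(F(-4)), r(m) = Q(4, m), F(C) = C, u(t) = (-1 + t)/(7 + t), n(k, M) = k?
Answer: 45/17 ≈ 2.6471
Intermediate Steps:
u(t) = (-1 + t)/(7 + t)
Q(Z, V) = Z*(1 + Z)/4 (Q(Z, V) = (Z*(1 + Z))/4 = Z*(1 + Z)/4)
r(m) = 5 (r(m) = (¼)*4*(1 + 4) = (¼)*4*5 = 5)
x(P) = 5
y(x(2), 0)*u(10) = (5 + 0)*((-1 + 10)/(7 + 10)) = 5*(9/17) = 45/17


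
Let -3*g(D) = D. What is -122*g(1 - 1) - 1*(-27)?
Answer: 27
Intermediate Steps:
g(D) = -D/3
-122*g(1 - 1) - 1*(-27) = -(-122)*(1 - 1)/3 - 1*(-27) = -(-122)*0/3 + 27 = -122*0 + 27 = 0 + 27 = 27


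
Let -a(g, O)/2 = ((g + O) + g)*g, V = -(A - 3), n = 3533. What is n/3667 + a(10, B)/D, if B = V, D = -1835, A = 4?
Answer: 1575303/1345789 ≈ 1.1705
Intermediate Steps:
V = -1 (V = -(4 - 3) = -1*1 = -1)
B = -1
a(g, O) = -2*g*(O + 2*g) (a(g, O) = -2*((g + O) + g)*g = -2*((O + g) + g)*g = -2*(O + 2*g)*g = -2*g*(O + 2*g))
n/3667 + a(10, B)/D = 3533/3667 - 2*10*(-1 + 2*10)/(-1835) = 3533*(1/3667) - 2*10*(-1 + 20)*(-1/1835) = 3533/3667 - 2*10*19*(-1/1835) = 3533/3667 - 380*(-1/1835) = 3533/3667 + 76/367 = 1575303/1345789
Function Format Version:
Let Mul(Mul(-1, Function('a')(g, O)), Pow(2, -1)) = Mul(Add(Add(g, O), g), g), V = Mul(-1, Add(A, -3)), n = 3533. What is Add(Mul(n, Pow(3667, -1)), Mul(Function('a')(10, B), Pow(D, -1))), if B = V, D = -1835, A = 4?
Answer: Rational(1575303, 1345789) ≈ 1.1705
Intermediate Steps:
V = -1 (V = Mul(-1, Add(4, -3)) = Mul(-1, 1) = -1)
B = -1
Function('a')(g, O) = Mul(-2, g, Add(O, Mul(2, g))) (Function('a')(g, O) = Mul(-2, Mul(Add(Add(g, O), g), g)) = Mul(-2, Mul(Add(Add(O, g), g), g)) = Mul(-2, Mul(Add(O, Mul(2, g)), g)) = Mul(-2, Mul(g, Add(O, Mul(2, g)))) = Mul(-2, g, Add(O, Mul(2, g))))
Add(Mul(n, Pow(3667, -1)), Mul(Function('a')(10, B), Pow(D, -1))) = Add(Mul(3533, Pow(3667, -1)), Mul(Mul(-2, 10, Add(-1, Mul(2, 10))), Pow(-1835, -1))) = Add(Mul(3533, Rational(1, 3667)), Mul(Mul(-2, 10, Add(-1, 20)), Rational(-1, 1835))) = Add(Rational(3533, 3667), Mul(Mul(-2, 10, 19), Rational(-1, 1835))) = Add(Rational(3533, 3667), Mul(-380, Rational(-1, 1835))) = Add(Rational(3533, 3667), Rational(76, 367)) = Rational(1575303, 1345789)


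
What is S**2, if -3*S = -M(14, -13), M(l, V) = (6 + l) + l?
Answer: 1156/9 ≈ 128.44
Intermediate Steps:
M(l, V) = 6 + 2*l
S = 34/3 (S = -(-1)*(6 + 2*14)/3 = -(-1)*(6 + 28)/3 = -(-1)*34/3 = -1/3*(-34) = 34/3 ≈ 11.333)
S**2 = (34/3)**2 = 1156/9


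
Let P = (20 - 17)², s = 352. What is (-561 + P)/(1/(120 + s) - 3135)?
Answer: 260544/1479719 ≈ 0.17608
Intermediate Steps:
P = 9 (P = 3² = 9)
(-561 + P)/(1/(120 + s) - 3135) = (-561 + 9)/(1/(120 + 352) - 3135) = -552/(1/472 - 3135) = -552/(-1479719/472) = -552*(-472/1479719) = 260544/1479719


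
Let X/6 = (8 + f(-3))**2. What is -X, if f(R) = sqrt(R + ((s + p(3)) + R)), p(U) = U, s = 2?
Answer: -378 - 96*I ≈ -378.0 - 96.0*I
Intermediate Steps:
f(R) = sqrt(5 + 2*R) (f(R) = sqrt(R + ((2 + 3) + R)) = sqrt(R + (5 + R)) = sqrt(5 + 2*R))
X = 6*(8 + I)**2 (X = 6*(8 + sqrt(5 + 2*(-3)))**2 = 6*(8 + sqrt(5 - 6))**2 = 6*(8 + sqrt(-1))**2 = 6*(8 + I)**2 ≈ 378.0 + 96.0*I)
-X = -(378 + 96*I) = -378 - 96*I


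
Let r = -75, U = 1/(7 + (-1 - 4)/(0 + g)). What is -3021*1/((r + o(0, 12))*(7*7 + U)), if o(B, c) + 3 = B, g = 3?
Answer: 8056/10231 ≈ 0.78741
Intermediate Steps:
o(B, c) = -3 + B
U = 3/16 (U = 1/(7 + (-1 - 4)/(0 + 3)) = 1/(7 - 5/3) = 1/(16/3) = 3/16 ≈ 0.18750)
-3021*1/((r + o(0, 12))*(7*7 + U)) = -3021*1/((-75 + (-3 + 0))*(7*7 + 3/16)) = -3021*1/((-75 - 3)*(49 + 3/16)) = -3021/((-78*787/16)) = -3021/(-30693/8) = -3021*(-8/30693) = 8056/10231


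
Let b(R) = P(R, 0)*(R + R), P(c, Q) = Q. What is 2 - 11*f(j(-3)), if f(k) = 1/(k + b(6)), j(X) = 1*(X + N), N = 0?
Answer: 17/3 ≈ 5.6667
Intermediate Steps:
j(X) = X (j(X) = 1*(X + 0) = 1*X = X)
b(R) = 0 (b(R) = 0*(R + R) = 0*(2*R) = 0)
f(k) = 1/k (f(k) = 1/(k + 0) = 1/k)
2 - 11*f(j(-3)) = 2 - 11/(-3) = 2 - 11*(-⅓) = 2 + 11/3 = 17/3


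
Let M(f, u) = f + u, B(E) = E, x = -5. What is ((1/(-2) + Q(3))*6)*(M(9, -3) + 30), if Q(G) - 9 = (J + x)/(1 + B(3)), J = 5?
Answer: 1836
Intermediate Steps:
Q(G) = 9 (Q(G) = 9 + (5 - 5)/(1 + 3) = 9 + 0/4 = 9 + 0*(¼) = 9 + 0 = 9)
((1/(-2) + Q(3))*6)*(M(9, -3) + 30) = ((1/(-2) + 9)*6)*((9 - 3) + 30) = ((-½ + 9)*6)*(6 + 30) = ((17/2)*6)*36 = 51*36 = 1836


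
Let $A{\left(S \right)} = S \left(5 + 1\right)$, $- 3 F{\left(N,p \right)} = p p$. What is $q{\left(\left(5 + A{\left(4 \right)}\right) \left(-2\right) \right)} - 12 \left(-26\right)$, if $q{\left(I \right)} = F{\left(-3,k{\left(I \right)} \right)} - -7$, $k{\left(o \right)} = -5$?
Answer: $\frac{932}{3} \approx 310.67$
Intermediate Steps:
$F{\left(N,p \right)} = - \frac{p^{2}}{3}$ ($F{\left(N,p \right)} = - \frac{p p}{3} = - \frac{p^{2}}{3}$)
$A{\left(S \right)} = 6 S$ ($A{\left(S \right)} = S 6 = 6 S$)
$q{\left(I \right)} = - \frac{4}{3}$ ($q{\left(I \right)} = - \frac{\left(-5\right)^{2}}{3} - -7 = \left(- \frac{1}{3}\right) 25 + 7 = - \frac{25}{3} + 7 = - \frac{4}{3}$)
$q{\left(\left(5 + A{\left(4 \right)}\right) \left(-2\right) \right)} - 12 \left(-26\right) = - \frac{4}{3} - 12 \left(-26\right) = - \frac{4}{3} - -312 = - \frac{4}{3} + 312 = \frac{932}{3}$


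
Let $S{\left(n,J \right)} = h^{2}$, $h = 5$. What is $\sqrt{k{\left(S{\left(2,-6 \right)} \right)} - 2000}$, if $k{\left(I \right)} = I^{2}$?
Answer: $5 i \sqrt{55} \approx 37.081 i$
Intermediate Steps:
$S{\left(n,J \right)} = 25$ ($S{\left(n,J \right)} = 5^{2} = 25$)
$\sqrt{k{\left(S{\left(2,-6 \right)} \right)} - 2000} = \sqrt{25^{2} - 2000} = \sqrt{625 - 2000} = \sqrt{-1375} = 5 i \sqrt{55}$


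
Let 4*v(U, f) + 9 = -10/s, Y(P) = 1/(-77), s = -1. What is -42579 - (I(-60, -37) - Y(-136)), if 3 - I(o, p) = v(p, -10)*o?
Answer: -3279970/77 ≈ -42597.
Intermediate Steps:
Y(P) = -1/77
v(U, f) = ¼ (v(U, f) = -9/4 + (-10/(-1))/4 = -9/4 + (-10*(-1))/4 = -9/4 + (¼)*10 = -9/4 + 5/2 = ¼)
I(o, p) = 3 - o/4
-42579 - (I(-60, -37) - Y(-136)) = -42579 - ((3 - ¼*(-60)) - 1*(-1/77)) = -42579 - ((3 + 15) + 1/77) = -42579 - (18 + 1/77) = -42579 - 1*1387/77 = -42579 - 1387/77 = -3279970/77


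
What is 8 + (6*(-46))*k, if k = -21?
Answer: 5804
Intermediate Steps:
8 + (6*(-46))*k = 8 + (6*(-46))*(-21) = 8 - 276*(-21) = 8 + 5796 = 5804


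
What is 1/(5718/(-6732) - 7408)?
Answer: -1122/8312729 ≈ -0.00013497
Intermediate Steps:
1/(5718/(-6732) - 7408) = 1/(5718*(-1/6732) - 7408) = 1/(-953/1122 - 7408) = 1/(-8312729/1122) = -1122/8312729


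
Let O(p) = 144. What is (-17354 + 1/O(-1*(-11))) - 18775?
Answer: -5202575/144 ≈ -36129.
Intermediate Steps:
(-17354 + 1/O(-1*(-11))) - 18775 = (-17354 + 1/144) - 18775 = -2498975/144 - 18775 = -5202575/144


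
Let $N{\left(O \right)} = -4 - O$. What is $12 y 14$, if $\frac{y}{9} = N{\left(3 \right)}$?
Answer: $-10584$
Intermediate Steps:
$y = -63$ ($y = 9 \left(-4 - 3\right) = 9 \left(-7\right) = -63$)
$12 y 14 = 12 \left(-63\right) 14 = \left(-756\right) 14 = -10584$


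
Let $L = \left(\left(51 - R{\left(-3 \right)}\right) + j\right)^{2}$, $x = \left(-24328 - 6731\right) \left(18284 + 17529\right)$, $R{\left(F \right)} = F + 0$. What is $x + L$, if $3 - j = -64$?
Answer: $-1112301326$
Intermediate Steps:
$R{\left(F \right)} = F$
$j = 67$ ($j = 3 - -64 = 3 + 64 = 67$)
$x = -1112315967$ ($x = \left(-31059\right) 35813 = -1112315967$)
$L = 14641$ ($L = \left(\left(51 - -3\right) + 67\right)^{2} = \left(\left(51 + 3\right) + 67\right)^{2} = \left(54 + 67\right)^{2} = 121^{2} = 14641$)
$x + L = -1112315967 + 14641 = -1112301326$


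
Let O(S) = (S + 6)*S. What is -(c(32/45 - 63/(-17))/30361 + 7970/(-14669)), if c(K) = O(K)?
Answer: 141216093468331/260639030004525 ≈ 0.54181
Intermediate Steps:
O(S) = S*(6 + S) (O(S) = (6 + S)*S = S*(6 + S))
c(K) = K*(6 + K)
-(c(32/45 - 63/(-17))/30361 + 7970/(-14669)) = -(((32/45 - 63/(-17))*(6 + (32/45 - 63/(-17))))/30361 + 7970/(-14669)) = -(((32*(1/45) - 63*(-1/17))*(6 + (32*(1/45) - 63*(-1/17))))*(1/30361) + 7970*(-1/14669)) = -(((32/45 + 63/17)*(6 + (32/45 + 63/17)))*(1/30361) - 7970/14669) = -((3379*(6 + 3379/765)/765)*(1/30361) - 7970/14669) = -(((3379/765)*(7969/765))*(1/30361) - 7970/14669) = -((26927251/585225)*(1/30361) - 7970/14669) = -(26927251/17768016225 - 7970/14669) = -1*(-141216093468331/260639030004525) = 141216093468331/260639030004525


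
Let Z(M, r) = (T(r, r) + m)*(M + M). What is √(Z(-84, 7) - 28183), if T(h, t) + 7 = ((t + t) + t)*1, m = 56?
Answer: I*√39943 ≈ 199.86*I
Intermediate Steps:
T(h, t) = -7 + 3*t (T(h, t) = -7 + ((t + t) + t)*1 = -7 + (2*t + t)*1 = -7 + (3*t)*1 = -7 + 3*t)
Z(M, r) = 2*M*(49 + 3*r) (Z(M, r) = ((-7 + 3*r) + 56)*(M + M) = (49 + 3*r)*(2*M) = 2*M*(49 + 3*r))
√(Z(-84, 7) - 28183) = √(2*(-84)*(49 + 3*7) - 28183) = √(2*(-84)*(49 + 21) - 28183) = √(2*(-84)*70 - 28183) = √(-11760 - 28183) = √(-39943) = I*√39943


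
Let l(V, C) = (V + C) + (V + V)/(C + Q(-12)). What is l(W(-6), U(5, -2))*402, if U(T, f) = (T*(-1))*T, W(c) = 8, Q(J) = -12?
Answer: -259290/37 ≈ -7007.8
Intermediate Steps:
U(T, f) = -T² (U(T, f) = (-T)*T = -T²)
l(V, C) = C + V + 2*V/(-12 + C) (l(V, C) = (V + C) + (V + V)/(C - 12) = (C + V) + (2*V)/(-12 + C) = (C + V) + 2*V/(-12 + C) = C + V + 2*V/(-12 + C))
l(W(-6), U(5, -2))*402 = (((-1*5²)² - (-12)*5² - 10*8 - 1*5²*8)/(-12 - 1*5²))*402 = (((-1*25)² - (-12)*25 - 80 - 1*25*8)/(-12 - 1*25))*402 = (((-25)² - 12*(-25) - 80 - 25*8)/(-12 - 25))*402 = ((625 + 300 - 80 - 200)/(-37))*402 = -1/37*645*402 = -645/37*402 = -259290/37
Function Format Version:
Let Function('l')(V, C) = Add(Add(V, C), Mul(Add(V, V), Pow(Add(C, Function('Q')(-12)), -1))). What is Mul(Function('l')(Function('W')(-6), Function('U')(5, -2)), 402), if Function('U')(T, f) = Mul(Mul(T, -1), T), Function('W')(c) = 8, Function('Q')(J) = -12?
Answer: Rational(-259290, 37) ≈ -7007.8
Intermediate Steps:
Function('U')(T, f) = Mul(-1, Pow(T, 2)) (Function('U')(T, f) = Mul(Mul(-1, T), T) = Mul(-1, Pow(T, 2)))
Function('l')(V, C) = Add(C, V, Mul(2, V, Pow(Add(-12, C), -1))) (Function('l')(V, C) = Add(Add(V, C), Mul(Add(V, V), Pow(Add(C, -12), -1))) = Add(Add(C, V), Mul(Mul(2, V), Pow(Add(-12, C), -1))) = Add(Add(C, V), Mul(2, V, Pow(Add(-12, C), -1))) = Add(C, V, Mul(2, V, Pow(Add(-12, C), -1))))
Mul(Function('l')(Function('W')(-6), Function('U')(5, -2)), 402) = Mul(Mul(Pow(Add(-12, Mul(-1, Pow(5, 2))), -1), Add(Pow(Mul(-1, Pow(5, 2)), 2), Mul(-12, Mul(-1, Pow(5, 2))), Mul(-10, 8), Mul(Mul(-1, Pow(5, 2)), 8))), 402) = Mul(Mul(Pow(Add(-12, Mul(-1, 25)), -1), Add(Pow(Mul(-1, 25), 2), Mul(-12, Mul(-1, 25)), -80, Mul(Mul(-1, 25), 8))), 402) = Mul(Mul(Pow(Add(-12, -25), -1), Add(Pow(-25, 2), Mul(-12, -25), -80, Mul(-25, 8))), 402) = Mul(Mul(Pow(-37, -1), Add(625, 300, -80, -200)), 402) = Mul(Mul(Rational(-1, 37), 645), 402) = Mul(Rational(-645, 37), 402) = Rational(-259290, 37)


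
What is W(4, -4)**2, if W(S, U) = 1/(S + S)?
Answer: 1/64 ≈ 0.015625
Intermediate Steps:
W(S, U) = 1/(2*S)
W(4, -4)**2 = ((1/2)/4)**2 = ((1/2)*(1/4))**2 = (1/8)**2 = 1/64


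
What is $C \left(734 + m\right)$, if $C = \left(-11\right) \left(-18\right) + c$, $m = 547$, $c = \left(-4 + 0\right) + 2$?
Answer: $251076$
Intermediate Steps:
$c = -2$ ($c = -4 + 2 = -2$)
$C = 196$ ($C = \left(-11\right) \left(-18\right) - 2 = 198 - 2 = 196$)
$C \left(734 + m\right) = 196 \left(734 + 547\right) = 196 \cdot 1281 = 251076$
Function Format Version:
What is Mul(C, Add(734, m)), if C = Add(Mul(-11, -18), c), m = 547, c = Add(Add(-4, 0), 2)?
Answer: 251076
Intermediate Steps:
c = -2 (c = Add(-4, 2) = -2)
C = 196 (C = Add(Mul(-11, -18), -2) = Add(198, -2) = 196)
Mul(C, Add(734, m)) = Mul(196, Add(734, 547)) = Mul(196, 1281) = 251076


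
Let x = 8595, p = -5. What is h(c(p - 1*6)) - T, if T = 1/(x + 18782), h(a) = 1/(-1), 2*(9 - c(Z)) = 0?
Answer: -27378/27377 ≈ -1.0000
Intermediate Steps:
c(Z) = 9 (c(Z) = 9 - ½*0 = 9 + 0 = 9)
h(a) = -1
T = 1/27377 (T = 1/(8595 + 18782) = 1/27377 ≈ 3.6527e-5)
h(c(p - 1*6)) - T = -1 - 1*1/27377 = -1 - 1/27377 = -27378/27377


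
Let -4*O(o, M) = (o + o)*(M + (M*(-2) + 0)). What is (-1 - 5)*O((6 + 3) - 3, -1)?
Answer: 18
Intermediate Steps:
O(o, M) = M*o/2 (O(o, M) = -(o + o)*(M + (M*(-2) + 0))/4 = -2*o*(M + (-2*M + 0))/4 = -2*o*(M - 2*M)/4 = -2*o*(-M)/4 = -(-1)*M*o/2 = M*o/2)
(-1 - 5)*O((6 + 3) - 3, -1) = (-1 - 5)*((½)*(-1)*((6 + 3) - 3)) = -3*(-1)*(9 - 3) = -3*(-1)*6 = -6*(-3) = 18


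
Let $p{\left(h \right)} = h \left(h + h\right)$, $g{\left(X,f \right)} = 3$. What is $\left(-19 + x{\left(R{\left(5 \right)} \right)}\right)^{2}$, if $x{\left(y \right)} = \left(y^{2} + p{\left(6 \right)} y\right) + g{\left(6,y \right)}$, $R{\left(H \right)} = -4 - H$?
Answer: $339889$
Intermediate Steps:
$p{\left(h \right)} = 2 h^{2}$ ($p{\left(h \right)} = h 2 h = 2 h^{2}$)
$x{\left(y \right)} = 3 + y^{2} + 72 y$ ($x{\left(y \right)} = \left(y^{2} + 2 \cdot 6^{2} y\right) + 3 = \left(y^{2} + 2 \cdot 36 y\right) + 3 = \left(y^{2} + 72 y\right) + 3 = 3 + y^{2} + 72 y$)
$\left(-19 + x{\left(R{\left(5 \right)} \right)}\right)^{2} = \left(-19 + \left(3 + \left(-4 - 5\right)^{2} + 72 \left(-4 - 5\right)\right)\right)^{2} = \left(-19 + \left(3 + \left(-9\right)^{2} + 72 \left(-9\right)\right)\right)^{2} = \left(-19 + \left(3 + 81 - 648\right)\right)^{2} = \left(-19 - 564\right)^{2} = \left(-583\right)^{2} = 339889$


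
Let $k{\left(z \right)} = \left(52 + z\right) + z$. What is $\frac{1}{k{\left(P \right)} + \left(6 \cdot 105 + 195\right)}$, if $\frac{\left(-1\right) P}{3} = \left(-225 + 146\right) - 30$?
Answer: $\frac{1}{1531} \approx 0.00065317$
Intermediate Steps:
$P = 327$ ($P = - 3 \left(\left(-225 + 146\right) - 30\right) = - 3 \left(-79 - 30\right) = \left(-3\right) \left(-109\right) = 327$)
$k{\left(z \right)} = 52 + 2 z$
$\frac{1}{k{\left(P \right)} + \left(6 \cdot 105 + 195\right)} = \frac{1}{\left(52 + 2 \cdot 327\right) + \left(6 \cdot 105 + 195\right)} = \frac{1}{\left(52 + 654\right) + \left(630 + 195\right)} = \frac{1}{706 + 825} = \frac{1}{1531}$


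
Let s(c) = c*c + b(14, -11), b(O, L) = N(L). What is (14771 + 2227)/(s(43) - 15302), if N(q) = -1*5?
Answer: -2833/2243 ≈ -1.2630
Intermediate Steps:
N(q) = -5
b(O, L) = -5
s(c) = -5 + c² (s(c) = c*c - 5 = c² - 5 = -5 + c²)
(14771 + 2227)/(s(43) - 15302) = (14771 + 2227)/((-5 + 43²) - 15302) = 16998/((-5 + 1849) - 15302) = 16998/(1844 - 15302) = 16998/(-13458) = 16998*(-1/13458) = -2833/2243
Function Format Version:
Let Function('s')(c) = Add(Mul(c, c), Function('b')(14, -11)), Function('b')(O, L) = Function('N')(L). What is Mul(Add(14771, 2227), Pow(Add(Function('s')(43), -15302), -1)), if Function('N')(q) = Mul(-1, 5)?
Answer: Rational(-2833, 2243) ≈ -1.2630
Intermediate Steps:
Function('N')(q) = -5
Function('b')(O, L) = -5
Function('s')(c) = Add(-5, Pow(c, 2)) (Function('s')(c) = Add(Mul(c, c), -5) = Add(Pow(c, 2), -5) = Add(-5, Pow(c, 2)))
Mul(Add(14771, 2227), Pow(Add(Function('s')(43), -15302), -1)) = Mul(Add(14771, 2227), Pow(Add(Add(-5, Pow(43, 2)), -15302), -1)) = Mul(16998, Pow(Add(Add(-5, 1849), -15302), -1)) = Mul(16998, Pow(Add(1844, -15302), -1)) = Mul(16998, Pow(-13458, -1)) = Mul(16998, Rational(-1, 13458)) = Rational(-2833, 2243)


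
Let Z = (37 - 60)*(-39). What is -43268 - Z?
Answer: -44165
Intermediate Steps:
Z = 897 (Z = -23*(-39) = 897)
-43268 - Z = -43268 - 1*897 = -43268 - 897 = -44165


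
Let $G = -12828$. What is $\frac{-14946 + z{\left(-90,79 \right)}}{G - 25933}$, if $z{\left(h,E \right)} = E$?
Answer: $\frac{14867}{38761} \approx 0.38356$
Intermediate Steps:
$\frac{-14946 + z{\left(-90,79 \right)}}{G - 25933} = \frac{-14946 + 79}{-12828 - 25933} = - \frac{14867}{-38761} = \left(-14867\right) \left(- \frac{1}{38761}\right) = \frac{14867}{38761}$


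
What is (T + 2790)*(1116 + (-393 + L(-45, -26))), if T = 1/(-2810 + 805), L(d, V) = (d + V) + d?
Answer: 3395527043/2005 ≈ 1.6935e+6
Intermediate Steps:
L(d, V) = V + 2*d (L(d, V) = (V + d) + d = V + 2*d)
T = -1/2005 (T = 1/(-2005) = -1/2005 ≈ -0.00049875)
(T + 2790)*(1116 + (-393 + L(-45, -26))) = (-1/2005 + 2790)*(1116 + (-393 + (-26 + 2*(-45)))) = 5593949*(1116 + (-393 + (-26 - 90)))/2005 = 5593949*(1116 + (-393 - 116))/2005 = 5593949*(1116 - 509)/2005 = (5593949/2005)*607 = 3395527043/2005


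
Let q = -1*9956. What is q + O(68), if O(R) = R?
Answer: -9888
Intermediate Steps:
q = -9956
q + O(68) = -9956 + 68 = -9888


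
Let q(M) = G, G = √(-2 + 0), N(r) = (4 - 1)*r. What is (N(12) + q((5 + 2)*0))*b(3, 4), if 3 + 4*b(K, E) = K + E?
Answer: 36 + I*√2 ≈ 36.0 + 1.4142*I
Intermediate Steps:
b(K, E) = -¾ + E/4 + K/4 (b(K, E) = -¾ + (K + E)/4 = -¾ + (E + K)/4 = -¾ + (E/4 + K/4) = -¾ + E/4 + K/4)
N(r) = 3*r
G = I*√2 (G = √(-2) = I*√2 ≈ 1.4142*I)
q(M) = I*√2
(N(12) + q((5 + 2)*0))*b(3, 4) = (3*12 + I*√2)*(-¾ + (¼)*4 + (¼)*3) = (36 + I*√2)*(-¾ + 1 + ¾) = (36 + I*√2)*1 = 36 + I*√2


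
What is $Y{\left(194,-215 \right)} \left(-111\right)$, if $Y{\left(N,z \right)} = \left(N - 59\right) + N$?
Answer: $-36519$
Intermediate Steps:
$Y{\left(N,z \right)} = -59 + 2 N$ ($Y{\left(N,z \right)} = \left(-59 + N\right) + N = -59 + 2 N$)
$Y{\left(194,-215 \right)} \left(-111\right) = \left(-59 + 2 \cdot 194\right) \left(-111\right) = \left(-59 + 388\right) \left(-111\right) = 329 \left(-111\right) = -36519$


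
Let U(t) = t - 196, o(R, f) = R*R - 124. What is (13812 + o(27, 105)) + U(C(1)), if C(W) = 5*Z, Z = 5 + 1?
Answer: 14251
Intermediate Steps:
Z = 6
o(R, f) = -124 + R² (o(R, f) = R² - 124 = -124 + R²)
C(W) = 30 (C(W) = 5*6 = 30)
U(t) = -196 + t
(13812 + o(27, 105)) + U(C(1)) = (13812 + (-124 + 27²)) + (-196 + 30) = (13812 + (-124 + 729)) - 166 = (13812 + 605) - 166 = 14417 - 166 = 14251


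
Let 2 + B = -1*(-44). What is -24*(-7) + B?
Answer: 210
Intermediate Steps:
B = 42 (B = -2 - 1*(-44) = -2 + 44 = 42)
-24*(-7) + B = -24*(-7) + 42 = 168 + 42 = 210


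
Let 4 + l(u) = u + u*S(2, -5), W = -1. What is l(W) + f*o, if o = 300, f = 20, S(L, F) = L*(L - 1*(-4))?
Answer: 5983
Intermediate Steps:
S(L, F) = L*(4 + L) (S(L, F) = L*(L + 4) = L*(4 + L))
l(u) = -4 + 13*u (l(u) = -4 + (u + u*(2*(4 + 2))) = -4 + (u + u*(2*6)) = -4 + (u + u*12) = -4 + (u + 12*u) = -4 + 13*u)
l(W) + f*o = (-4 + 13*(-1)) + 20*300 = (-4 - 13) + 6000 = -17 + 6000 = 5983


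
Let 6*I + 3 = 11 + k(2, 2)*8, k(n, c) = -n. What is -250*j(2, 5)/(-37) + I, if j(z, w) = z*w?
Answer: 7352/111 ≈ 66.234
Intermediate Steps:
j(z, w) = w*z
I = -4/3 (I = -1/2 + (11 - 1*2*8)/6 = -1/2 + (11 - 2*8)/6 = -1/2 + (11 - 16)/6 = -1/2 + (1/6)*(-5) = -1/2 - 5/6 = -4/3 ≈ -1.3333)
-250*j(2, 5)/(-37) + I = -250*5*2/(-37) - 4/3 = -2500*(-1)/37 - 4/3 = -250*(-10/37) - 4/3 = 2500/37 - 4/3 = 7352/111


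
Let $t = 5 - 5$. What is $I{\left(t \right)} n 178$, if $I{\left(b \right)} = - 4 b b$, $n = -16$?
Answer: $0$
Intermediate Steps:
$t = 0$
$I{\left(b \right)} = - 4 b^{2}$
$I{\left(t \right)} n 178 = - 4 \cdot 0^{2} \left(-16\right) 178 = \left(-4\right) 0 \left(-16\right) 178 = 0 \left(-16\right) 178 = 0 \cdot 178 = 0$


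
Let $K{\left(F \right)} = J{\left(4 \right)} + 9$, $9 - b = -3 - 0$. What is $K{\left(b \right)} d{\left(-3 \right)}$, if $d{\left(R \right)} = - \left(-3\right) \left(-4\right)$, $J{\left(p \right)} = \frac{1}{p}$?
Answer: $-111$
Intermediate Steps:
$d{\left(R \right)} = -12$ ($d{\left(R \right)} = \left(-1\right) 12 = -12$)
$b = 12$ ($b = 9 - \left(-3 - 0\right) = 9 - \left(-3 + 0\right) = 9 - -3 = 9 + 3 = 12$)
$K{\left(F \right)} = \frac{37}{4}$ ($K{\left(F \right)} = \frac{1}{4} + 9 = \frac{37}{4}$)
$K{\left(b \right)} d{\left(-3 \right)} = \frac{37}{4} \left(-12\right) = -111$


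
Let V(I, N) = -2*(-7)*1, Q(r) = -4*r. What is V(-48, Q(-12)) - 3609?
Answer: -3595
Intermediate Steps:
V(I, N) = 14 (V(I, N) = 14*1 = 14)
V(-48, Q(-12)) - 3609 = 14 - 3609 = -3595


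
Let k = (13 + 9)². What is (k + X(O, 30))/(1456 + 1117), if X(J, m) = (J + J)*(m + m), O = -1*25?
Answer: -2516/2573 ≈ -0.97785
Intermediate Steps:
O = -25
X(J, m) = 4*J*m (X(J, m) = (2*J)*(2*m) = 4*J*m)
k = 484 (k = 22² = 484)
(k + X(O, 30))/(1456 + 1117) = (484 + 4*(-25)*30)/(1456 + 1117) = (484 - 3000)/2573 = -2516*1/2573 = -2516/2573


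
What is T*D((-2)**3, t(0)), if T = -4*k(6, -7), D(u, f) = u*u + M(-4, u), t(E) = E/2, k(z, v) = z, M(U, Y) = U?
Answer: -1440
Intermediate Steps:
t(E) = E/2 (t(E) = E*(1/2) = E/2)
D(u, f) = -4 + u**2 (D(u, f) = u*u - 4 = u**2 - 4 = -4 + u**2)
T = -24 (T = -4*6 = -24)
T*D((-2)**3, t(0)) = -24*(-4 + ((-2)**3)**2) = -24*(-4 + (-8)**2) = -24*(-4 + 64) = -24*60 = -1440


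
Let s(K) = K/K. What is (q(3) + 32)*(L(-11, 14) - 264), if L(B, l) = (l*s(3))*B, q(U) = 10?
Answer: -17556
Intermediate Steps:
s(K) = 1
L(B, l) = B*l (L(B, l) = (l*1)*B = l*B = B*l)
(q(3) + 32)*(L(-11, 14) - 264) = (10 + 32)*(-11*14 - 264) = 42*(-154 - 264) = 42*(-418) = -17556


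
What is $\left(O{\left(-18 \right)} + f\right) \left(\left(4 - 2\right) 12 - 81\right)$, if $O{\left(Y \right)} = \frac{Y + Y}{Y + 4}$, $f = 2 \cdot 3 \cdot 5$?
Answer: $- \frac{12996}{7} \approx -1856.6$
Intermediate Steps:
$f = 30$ ($f = 6 \cdot 5 = 30$)
$O{\left(Y \right)} = \frac{2 Y}{4 + Y}$
$\left(O{\left(-18 \right)} + f\right) \left(\left(4 - 2\right) 12 - 81\right) = \left(2 \left(-18\right) \frac{1}{4 - 18} + 30\right) \left(\left(4 - 2\right) 12 - 81\right) = \left(2 \left(-18\right) \frac{1}{-14} + 30\right) \left(2 \cdot 12 - 81\right) = \left(2 \left(-18\right) \left(- \frac{1}{14}\right) + 30\right) \left(24 - 81\right) = \left(\frac{18}{7} + 30\right) \left(-57\right) = \frac{228}{7} \left(-57\right) = - \frac{12996}{7}$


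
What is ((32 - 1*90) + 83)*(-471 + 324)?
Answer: -3675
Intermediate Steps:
((32 - 1*90) + 83)*(-471 + 324) = ((32 - 90) + 83)*(-147) = (-58 + 83)*(-147) = 25*(-147) = -3675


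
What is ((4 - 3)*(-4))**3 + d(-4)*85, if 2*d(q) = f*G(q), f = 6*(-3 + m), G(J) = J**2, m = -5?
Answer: -32704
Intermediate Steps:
f = -48 (f = 6*(-3 - 5) = 6*(-8) = -48)
d(q) = -24*q**2 (d(q) = (-48*q**2)/2 = -24*q**2)
((4 - 3)*(-4))**3 + d(-4)*85 = ((4 - 3)*(-4))**3 - 24*(-4)**2*85 = (1*(-4))**3 - 24*16*85 = (-4)**3 - 384*85 = -64 - 32640 = -32704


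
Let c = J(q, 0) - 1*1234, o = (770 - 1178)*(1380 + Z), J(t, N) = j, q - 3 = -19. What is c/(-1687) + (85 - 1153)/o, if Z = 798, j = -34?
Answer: 94048079/124925724 ≈ 0.75283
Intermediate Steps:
q = -16 (q = 3 - 19 = -16)
J(t, N) = -34
o = -888624 (o = (770 - 1178)*(1380 + 798) = -408*2178 = -888624)
c = -1268 (c = -34 - 1*1234 = -34 - 1234 = -1268)
c/(-1687) + (85 - 1153)/o = -1268/(-1687) + (85 - 1153)/(-888624) = -1268*(-1/1687) - 1068*(-1/888624) = 1268/1687 + 89/74052 = 94048079/124925724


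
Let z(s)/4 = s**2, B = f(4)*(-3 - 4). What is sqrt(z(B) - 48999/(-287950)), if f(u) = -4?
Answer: sqrt(10401447372082)/57590 ≈ 56.002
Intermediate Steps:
B = 28 (B = -4*(-3 - 4) = -4*(-7) = 28)
z(s) = 4*s**2
sqrt(z(B) - 48999/(-287950)) = sqrt(4*28**2 - 48999/(-287950)) = sqrt(4*784 - 48999*(-1/287950)) = sqrt(3136 + 48999/287950) = sqrt(903060199/287950) = sqrt(10401447372082)/57590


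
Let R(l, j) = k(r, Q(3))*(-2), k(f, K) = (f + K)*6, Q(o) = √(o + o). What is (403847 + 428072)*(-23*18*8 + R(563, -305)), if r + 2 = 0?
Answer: -2735349672 - 9983028*√6 ≈ -2.7598e+9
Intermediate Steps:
r = -2 (r = -2 + 0 = -2)
Q(o) = √2*√o (Q(o) = √(2*o) = √2*√o)
k(f, K) = 6*K + 6*f (k(f, K) = (K + f)*6 = 6*K + 6*f)
R(l, j) = 24 - 12*√6 (R(l, j) = (6*(√2*√3) + 6*(-2))*(-2) = (6*√6 - 12)*(-2) = (-12 + 6*√6)*(-2) = 24 - 12*√6)
(403847 + 428072)*(-23*18*8 + R(563, -305)) = (403847 + 428072)*(-23*18*8 + (24 - 12*√6)) = 831919*(-414*8 + (24 - 12*√6)) = 831919*(-3312 + (24 - 12*√6)) = 831919*(-3288 - 12*√6) = -2735349672 - 9983028*√6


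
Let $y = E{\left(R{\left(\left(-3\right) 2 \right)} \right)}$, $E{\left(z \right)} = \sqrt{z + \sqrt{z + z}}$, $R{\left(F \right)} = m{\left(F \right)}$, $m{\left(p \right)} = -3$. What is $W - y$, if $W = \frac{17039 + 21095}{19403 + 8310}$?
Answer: $\frac{38134}{27713} - \sqrt{-3 + i \sqrt{6}} \approx 0.71536 - 1.8538 i$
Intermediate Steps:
$R{\left(F \right)} = -3$
$E{\left(z \right)} = \sqrt{z + \sqrt{2} \sqrt{z}}$ ($E{\left(z \right)} = \sqrt{z + \sqrt{2 z}} = \sqrt{z + \sqrt{2} \sqrt{z}}$)
$y = \sqrt{-3 + i \sqrt{6}}$ ($y = \sqrt{-3 + \sqrt{2} \sqrt{-3}} = \sqrt{-3 + \sqrt{2} i \sqrt{3}} = \sqrt{-3 + i \sqrt{6}} \approx 0.66068 + 1.8538 i$)
$W = \frac{38134}{27713} \approx 1.376$
$W - y = \frac{38134}{27713} - \sqrt{-3 + i \sqrt{6}}$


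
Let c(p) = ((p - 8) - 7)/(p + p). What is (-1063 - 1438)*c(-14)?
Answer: -72529/28 ≈ -2590.3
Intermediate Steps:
c(p) = (-15 + p)/(2*p) (c(p) = ((-8 + p) - 7)/((2*p)) = (-15 + p)*(1/(2*p)) = (-15 + p)/(2*p))
(-1063 - 1438)*c(-14) = (-1063 - 1438)*((½)*(-15 - 14)/(-14)) = -2501*(-1)*(-29)/(2*14) = -2501*29/28 = -72529/28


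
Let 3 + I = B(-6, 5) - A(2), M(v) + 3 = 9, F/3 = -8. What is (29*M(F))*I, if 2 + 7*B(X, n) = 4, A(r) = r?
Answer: -5742/7 ≈ -820.29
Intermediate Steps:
F = -24 (F = 3*(-8) = -24)
M(v) = 6 (M(v) = -3 + 9 = 6)
B(X, n) = 2/7 (B(X, n) = -2/7 + (⅐)*4 = -2/7 + 4/7 = 2/7)
I = -33/7 (I = -3 + (2/7 - 1*2) = -3 + (2/7 - 2) = -3 - 12/7 = -33/7 ≈ -4.7143)
(29*M(F))*I = (29*6)*(-33/7) = 174*(-33/7) = -5742/7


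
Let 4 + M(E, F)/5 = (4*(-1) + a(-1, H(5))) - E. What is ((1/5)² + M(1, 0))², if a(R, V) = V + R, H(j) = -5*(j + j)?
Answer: 56235001/625 ≈ 89976.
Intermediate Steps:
H(j) = -10*j
a(R, V) = R + V
M(E, F) = -295 - 5*E (M(E, F) = -20 + 5*((4*(-1) + (-1 - 10*5)) - E) = -20 + 5*((-4 + (-1 - 50)) - E) = -20 + 5*((-4 - 51) - E) = -20 + 5*(-55 - E) = -20 + (-275 - 5*E) = -295 - 5*E)
((1/5)² + M(1, 0))² = ((1/5)² + (-295 - 5*1))² = ((⅕)² + (-295 - 5))² = (1/25 - 300)² = (-7499/25)² = 56235001/625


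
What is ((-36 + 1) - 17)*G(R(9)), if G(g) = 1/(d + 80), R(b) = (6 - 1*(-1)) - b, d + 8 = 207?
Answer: -52/279 ≈ -0.18638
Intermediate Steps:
d = 199 (d = -8 + 207 = 199)
R(b) = 7 - b (R(b) = (6 + 1) - b = 7 - b)
G(g) = 1/279 (G(g) = 1/(199 + 80) = 1/279)
((-36 + 1) - 17)*G(R(9)) = ((-36 + 1) - 17)*(1/279) = (-35 - 17)*(1/279) = -52*1/279 = -52/279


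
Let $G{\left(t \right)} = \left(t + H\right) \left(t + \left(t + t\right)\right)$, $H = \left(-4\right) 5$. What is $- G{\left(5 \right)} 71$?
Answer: $15975$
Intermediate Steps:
$H = -20$
$G{\left(t \right)} = 3 t \left(-20 + t\right)$ ($G{\left(t \right)} = \left(t - 20\right) \left(t + \left(t + t\right)\right) = \left(-20 + t\right) \left(t + 2 t\right) = \left(-20 + t\right) 3 t = 3 t \left(-20 + t\right)$)
$- G{\left(5 \right)} 71 = - 3 \cdot 5 \left(-20 + 5\right) 71 = - 3 \cdot 5 \left(-15\right) 71 = - \left(-225\right) 71 = \left(-1\right) \left(-15975\right) = 15975$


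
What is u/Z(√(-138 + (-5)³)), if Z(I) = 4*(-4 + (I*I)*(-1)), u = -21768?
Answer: -5442/259 ≈ -21.012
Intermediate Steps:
Z(I) = -16 - 4*I² (Z(I) = 4*(-4 + I²*(-1)) = 4*(-4 - I²) = -16 - 4*I²)
u/Z(√(-138 + (-5)³)) = -21768/(-16 - 4*(√(-138 + (-5)³))²) = -21768/(-16 - 4*(√(-138 - 125))²) = -21768/(-16 - 4*(√(-263))²) = -21768/(-16 - 4*(I*√263)²) = -21768/(-16 - 4*(-263)) = -21768/(-16 + 1052) = -21768/1036 = -21768*1/1036 = -5442/259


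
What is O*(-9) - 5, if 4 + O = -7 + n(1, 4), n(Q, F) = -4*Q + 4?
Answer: 94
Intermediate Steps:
n(Q, F) = 4 - 4*Q
O = -11 (O = -4 + (-7 + (4 - 4*1)) = -4 + (-7 + (4 - 4)) = -4 + (-7 + 0) = -4 - 7 = -11)
O*(-9) - 5 = -11*(-9) - 5 = 99 - 5 = 94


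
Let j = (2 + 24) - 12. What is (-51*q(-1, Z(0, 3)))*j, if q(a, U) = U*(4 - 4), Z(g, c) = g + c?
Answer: 0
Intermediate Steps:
Z(g, c) = c + g
j = 14 (j = 26 - 12 = 14)
q(a, U) = 0 (q(a, U) = U*0 = 0)
(-51*q(-1, Z(0, 3)))*j = -51*0*14 = 0*14 = 0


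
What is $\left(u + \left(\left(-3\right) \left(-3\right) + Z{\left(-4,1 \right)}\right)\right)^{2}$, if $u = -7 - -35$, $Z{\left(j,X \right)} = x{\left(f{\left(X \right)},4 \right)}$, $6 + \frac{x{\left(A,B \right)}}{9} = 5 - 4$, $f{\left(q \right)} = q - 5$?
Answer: $64$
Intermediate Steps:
$f{\left(q \right)} = -5 + q$ ($f{\left(q \right)} = q - 5 = -5 + q$)
$x{\left(A,B \right)} = -45$ ($x{\left(A,B \right)} = -54 + 9 \left(5 - 4\right) = -54 + 9 \cdot 1 = -54 + 9 = -45$)
$Z{\left(j,X \right)} = -45$
$u = 28$ ($u = -7 + 35 = 28$)
$\left(u + \left(\left(-3\right) \left(-3\right) + Z{\left(-4,1 \right)}\right)\right)^{2} = \left(28 - 36\right)^{2} = \left(-8\right)^{2} = 64$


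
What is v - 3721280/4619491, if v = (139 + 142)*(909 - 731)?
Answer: 231053979558/4619491 ≈ 50017.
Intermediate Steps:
v = 50018 (v = 281*178 = 50018)
v - 3721280/4619491 = 50018 - 3721280/4619491 = 231053979558/4619491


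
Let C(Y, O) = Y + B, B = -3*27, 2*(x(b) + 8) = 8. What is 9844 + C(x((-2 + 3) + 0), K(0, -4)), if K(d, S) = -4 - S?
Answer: 9759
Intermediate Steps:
x(b) = -4 (x(b) = -8 + (½)*8 = -8 + 4 = -4)
B = -81
C(Y, O) = -81 + Y (C(Y, O) = Y - 81 = -81 + Y)
9844 + C(x((-2 + 3) + 0), K(0, -4)) = 9844 + (-81 - 4) = 9844 - 85 = 9759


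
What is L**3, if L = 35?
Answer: 42875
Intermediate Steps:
L**3 = 35**3 = 42875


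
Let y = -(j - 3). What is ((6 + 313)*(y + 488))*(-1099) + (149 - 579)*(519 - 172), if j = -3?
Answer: -173336224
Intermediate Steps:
y = 6 (y = -(-3 - 3) = -1*(-6) = 6)
((6 + 313)*(y + 488))*(-1099) + (149 - 579)*(519 - 172) = ((6 + 313)*(6 + 488))*(-1099) + (149 - 579)*(519 - 172) = (319*494)*(-1099) - 430*347 = 157586*(-1099) - 149210 = -173187014 - 149210 = -173336224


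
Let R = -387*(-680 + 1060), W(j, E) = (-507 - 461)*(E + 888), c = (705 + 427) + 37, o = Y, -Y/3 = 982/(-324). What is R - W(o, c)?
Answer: 1844116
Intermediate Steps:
Y = 491/54 (Y = -2946/(-324) = -2946*(-1)/324 = -3*(-491/162) = 491/54 ≈ 9.0926)
o = 491/54 ≈ 9.0926
c = 1169 (c = 1132 + 37 = 1169)
W(j, E) = -859584 - 968*E (W(j, E) = -968*(888 + E) = -859584 - 968*E)
R = -147060 (R = -387*380 = -147060)
R - W(o, c) = -147060 - (-859584 - 968*1169) = -147060 - (-859584 - 1131592) = -147060 - 1*(-1991176) = -147060 + 1991176 = 1844116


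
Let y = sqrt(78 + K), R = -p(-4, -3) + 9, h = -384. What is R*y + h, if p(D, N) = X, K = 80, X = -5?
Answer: -384 + 14*sqrt(158) ≈ -208.02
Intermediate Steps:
p(D, N) = -5
R = 14 (R = -1*(-5) + 9 = 5 + 9 = 14)
y = sqrt(158) (y = sqrt(78 + 80) = sqrt(158) ≈ 12.570)
R*y + h = 14*sqrt(158) - 384 = -384 + 14*sqrt(158)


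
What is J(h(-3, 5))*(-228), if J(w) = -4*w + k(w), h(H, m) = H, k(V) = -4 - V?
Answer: -2508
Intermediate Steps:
J(w) = -4 - 5*w (J(w) = -4*w + (-4 - w) = -4 - 5*w)
J(h(-3, 5))*(-228) = (-4 - 5*(-3))*(-228) = (-4 + 15)*(-228) = 11*(-228) = -2508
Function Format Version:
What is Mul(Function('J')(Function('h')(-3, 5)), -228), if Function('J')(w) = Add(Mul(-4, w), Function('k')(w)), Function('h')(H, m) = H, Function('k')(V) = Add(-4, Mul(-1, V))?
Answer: -2508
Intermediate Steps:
Function('J')(w) = Add(-4, Mul(-5, w)) (Function('J')(w) = Add(Mul(-4, w), Add(-4, Mul(-1, w))) = Add(-4, Mul(-5, w)))
Mul(Function('J')(Function('h')(-3, 5)), -228) = Mul(Add(-4, Mul(-5, -3)), -228) = Mul(Add(-4, 15), -228) = Mul(11, -228) = -2508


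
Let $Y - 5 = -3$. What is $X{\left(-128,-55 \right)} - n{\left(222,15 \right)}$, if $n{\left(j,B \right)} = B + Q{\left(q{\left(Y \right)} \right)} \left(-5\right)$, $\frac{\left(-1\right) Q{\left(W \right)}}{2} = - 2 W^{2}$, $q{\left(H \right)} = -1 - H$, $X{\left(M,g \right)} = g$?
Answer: $110$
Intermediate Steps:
$Y = 2$ ($Y = 5 - 3 = 2$)
$Q{\left(W \right)} = 4 W^{2}$ ($Q{\left(W \right)} = - 2 \left(- 2 W^{2}\right) = 4 W^{2}$)
$n{\left(j,B \right)} = -180 + B$ ($n{\left(j,B \right)} = B + 4 \left(-1 - 2\right)^{2} \left(-5\right) = B + 4 \left(-3\right)^{2} \left(-5\right) = B + 4 \cdot 9 \left(-5\right) = B + 36 \left(-5\right) = B - 180 = -180 + B$)
$X{\left(-128,-55 \right)} - n{\left(222,15 \right)} = -55 - \left(-180 + 15\right) = -55 - -165 = -55 + 165 = 110$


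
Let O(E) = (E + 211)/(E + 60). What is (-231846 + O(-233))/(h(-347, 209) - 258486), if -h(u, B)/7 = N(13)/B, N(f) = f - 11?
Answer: 2095712806/2336520181 ≈ 0.89694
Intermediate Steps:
N(f) = -11 + f
h(u, B) = -14/B (h(u, B) = -7*(-11 + 13)/B = -14/B)
O(E) = (211 + E)/(60 + E)
(-231846 + O(-233))/(h(-347, 209) - 258486) = (-231846 + (211 - 233)/(60 - 233))/(-14/209 - 258486) = (-231846 - 22/(-173))/(-14*1/209 - 258486) = (-231846 - 1/173*(-22))/(-14/209 - 258486) = (-231846 + 22/173)/(-54023588/209) = -40109336/173*(-209/54023588) = 2095712806/2336520181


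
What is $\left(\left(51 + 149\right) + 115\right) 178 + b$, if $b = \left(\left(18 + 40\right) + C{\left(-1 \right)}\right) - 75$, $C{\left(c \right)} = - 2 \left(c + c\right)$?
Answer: $56057$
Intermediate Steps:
$C{\left(c \right)} = - 4 c$ ($C{\left(c \right)} = - 2 \cdot 2 c = - 4 c$)
$b = -13$ ($b = \left(\left(18 + 40\right) - -4\right) - 75 = \left(58 + 4\right) - 75 = 62 - 75 = -13$)
$\left(\left(51 + 149\right) + 115\right) 178 + b = \left(\left(51 + 149\right) + 115\right) 178 - 13 = \left(200 + 115\right) 178 - 13 = 315 \cdot 178 - 13 = 56070 - 13 = 56057$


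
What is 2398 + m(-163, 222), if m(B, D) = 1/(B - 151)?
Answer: 752971/314 ≈ 2398.0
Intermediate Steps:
m(B, D) = 1/(-151 + B)
2398 + m(-163, 222) = 2398 + 1/(-151 - 163) = 2398 + 1/(-314) = 2398 - 1/314 = 752971/314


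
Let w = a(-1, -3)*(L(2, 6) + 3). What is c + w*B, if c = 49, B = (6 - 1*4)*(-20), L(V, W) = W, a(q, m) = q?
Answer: 409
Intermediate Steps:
B = -40 (B = (6 - 4)*(-20) = 2*(-20) = -40)
w = -9 (w = -(6 + 3) = -1*9 = -9)
c + w*B = 49 - 9*(-40) = 49 + 360 = 409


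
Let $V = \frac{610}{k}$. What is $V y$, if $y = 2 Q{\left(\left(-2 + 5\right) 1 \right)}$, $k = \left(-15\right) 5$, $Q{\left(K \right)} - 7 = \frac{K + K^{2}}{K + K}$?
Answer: $- \frac{732}{5} \approx -146.4$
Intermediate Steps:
$Q{\left(K \right)} = 7 + \frac{K + K^{2}}{2 K}$ ($Q{\left(K \right)} = 7 + \frac{K + K^{2}}{K + K} = 7 + \frac{K + K^{2}}{2 K}$)
$k = -75$
$y = 18$ ($y = 2 \left(\frac{15}{2} + \frac{\left(-2 + 5\right) 1}{2}\right) = 2 \left(\frac{15}{2} + \frac{3 \cdot 1}{2}\right) = 2 \left(\frac{15}{2} + \frac{1}{2} \cdot 3\right) = 2 \left(\frac{15}{2} + \frac{3}{2}\right) = 2 \cdot 9 = 18$)
$V = - \frac{122}{15}$ ($V = \frac{610}{-75} = 610 \left(- \frac{1}{75}\right) = - \frac{122}{15} \approx -8.1333$)
$V y = \left(- \frac{122}{15}\right) 18 = - \frac{732}{5}$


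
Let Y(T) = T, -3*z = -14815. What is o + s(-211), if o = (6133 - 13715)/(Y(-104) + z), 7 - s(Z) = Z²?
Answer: -645609288/14503 ≈ -44516.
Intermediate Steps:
s(Z) = 7 - Z²
z = 14815/3 (z = -⅓*(-14815) = 14815/3 ≈ 4938.3)
o = -22746/14503 (o = (6133 - 13715)/(-104 + 14815/3) = -7582/14503/3 = -7582*3/14503 = -22746/14503 ≈ -1.5684)
o + s(-211) = -22746/14503 + (7 - 1*(-211)²) = -22746/14503 + (7 - 1*44521) = -22746/14503 + (7 - 44521) = -22746/14503 - 44514 = -645609288/14503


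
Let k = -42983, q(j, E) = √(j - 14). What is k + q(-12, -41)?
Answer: -42983 + I*√26 ≈ -42983.0 + 5.099*I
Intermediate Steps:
q(j, E) = √(-14 + j)
k + q(-12, -41) = -42983 + √(-14 - 12) = -42983 + √(-26) = -42983 + I*√26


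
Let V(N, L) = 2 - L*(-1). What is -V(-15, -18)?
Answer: 16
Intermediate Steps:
V(N, L) = 2 + L
-V(-15, -18) = -(2 - 18) = -1*(-16) = 16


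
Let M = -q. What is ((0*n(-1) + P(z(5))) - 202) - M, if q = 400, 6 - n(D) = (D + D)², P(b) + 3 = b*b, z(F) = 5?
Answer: 220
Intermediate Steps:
P(b) = -3 + b² (P(b) = -3 + b*b = -3 + b²)
n(D) = 6 - 4*D² (n(D) = 6 - (D + D)² = 6 - (2*D)² = 6 - 4*D²)
M = -400 (M = -1*400 = -400)
((0*n(-1) + P(z(5))) - 202) - M = ((0*(6 - 4*(-1)²) + (-3 + 5²)) - 202) - 1*(-400) = ((0*(6 - 4*1) + (-3 + 25)) - 202) + 400 = ((0*(6 - 4) + 22) - 202) + 400 = ((0*2 + 22) - 202) + 400 = ((0 + 22) - 202) + 400 = (22 - 202) + 400 = -180 + 400 = 220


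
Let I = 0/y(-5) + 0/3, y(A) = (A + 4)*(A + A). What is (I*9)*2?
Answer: 0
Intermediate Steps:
y(A) = 2*A*(4 + A) (y(A) = (4 + A)*(2*A) = 2*A*(4 + A))
I = 0 (I = 0/((2*(-5)*(4 - 5))) + 0/3 = 0/((2*(-5)*(-1))) + 0*(⅓) = 0/10 + 0 = 0*(⅒) + 0 = 0 + 0 = 0)
(I*9)*2 = (0*9)*2 = 0*2 = 0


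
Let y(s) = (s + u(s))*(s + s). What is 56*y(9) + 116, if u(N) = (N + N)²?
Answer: 335780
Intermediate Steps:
u(N) = 4*N² (u(N) = (2*N)² = 4*N²)
y(s) = 2*s*(s + 4*s²) (y(s) = (s + 4*s²)*(s + s) = (s + 4*s²)*(2*s) = 2*s*(s + 4*s²))
56*y(9) + 116 = 56*(9²*(2 + 8*9)) + 116 = 56*(81*(2 + 72)) + 116 = 56*(81*74) + 116 = 56*5994 + 116 = 335664 + 116 = 335780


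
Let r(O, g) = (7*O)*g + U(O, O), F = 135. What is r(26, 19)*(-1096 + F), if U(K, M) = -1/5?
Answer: -16614729/5 ≈ -3.3229e+6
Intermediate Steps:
U(K, M) = -1/5 (U(K, M) = -1*1/5 = -1/5)
r(O, g) = -1/5 + 7*O*g (r(O, g) = (7*O)*g - 1/5 = 7*O*g - 1/5 = -1/5 + 7*O*g)
r(26, 19)*(-1096 + F) = (-1/5 + 7*26*19)*(-1096 + 135) = (-1/5 + 3458)*(-961) = (17289/5)*(-961) = -16614729/5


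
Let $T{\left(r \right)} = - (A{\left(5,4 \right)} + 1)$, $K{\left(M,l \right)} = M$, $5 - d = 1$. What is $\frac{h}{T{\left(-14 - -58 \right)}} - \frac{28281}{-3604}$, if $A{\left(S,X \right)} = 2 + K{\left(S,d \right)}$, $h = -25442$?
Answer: $\frac{5744951}{1802} \approx 3188.1$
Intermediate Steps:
$d = 4$ ($d = 5 - 1 = 4$)
$A{\left(S,X \right)} = 2 + S$
$T{\left(r \right)} = -8$ ($T{\left(r \right)} = - (\left(2 + 5\right) + 1) = - (7 + 1) = \left(-1\right) 8 = -8$)
$\frac{h}{T{\left(-14 - -58 \right)}} - \frac{28281}{-3604} = - \frac{25442}{-8} - \frac{28281}{-3604} = \left(-25442\right) \left(- \frac{1}{8}\right) - - \frac{28281}{3604} = \frac{12721}{4} + \frac{28281}{3604} = \frac{5744951}{1802}$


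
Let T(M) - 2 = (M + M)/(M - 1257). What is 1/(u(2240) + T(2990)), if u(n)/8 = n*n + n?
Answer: 1733/69595071206 ≈ 2.4901e-8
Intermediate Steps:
T(M) = 2 + 2*M/(-1257 + M) (T(M) = 2 + (M + M)/(M - 1257) = 2 + (2*M)/(-1257 + M) = 2 + 2*M/(-1257 + M))
u(n) = 8*n + 8*n² (u(n) = 8*(n*n + n) = 8*(n² + n) = 8*(n + n²) = 8*n + 8*n²)
1/(u(2240) + T(2990)) = 1/(8*2240*(1 + 2240) + 2*(-1257 + 2*2990)/(-1257 + 2990)) = 1/(8*2240*2241 + 2*(-1257 + 5980)/1733) = 1/(40158720 + 2*(1/1733)*4723) = 1/(40158720 + 9446/1733) = 1/(69595071206/1733) = 1733/69595071206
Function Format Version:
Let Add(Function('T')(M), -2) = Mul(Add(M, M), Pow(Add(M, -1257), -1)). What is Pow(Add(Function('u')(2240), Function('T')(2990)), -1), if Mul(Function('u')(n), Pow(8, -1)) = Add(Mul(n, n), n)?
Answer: Rational(1733, 69595071206) ≈ 2.4901e-8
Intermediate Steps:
Function('T')(M) = Add(2, Mul(2, M, Pow(Add(-1257, M), -1))) (Function('T')(M) = Add(2, Mul(Add(M, M), Pow(Add(M, -1257), -1))) = Add(2, Mul(Mul(2, M), Pow(Add(-1257, M), -1))) = Add(2, Mul(2, M, Pow(Add(-1257, M), -1))))
Function('u')(n) = Add(Mul(8, n), Mul(8, Pow(n, 2))) (Function('u')(n) = Mul(8, Add(Mul(n, n), n)) = Mul(8, Add(Pow(n, 2), n)) = Mul(8, Add(n, Pow(n, 2))) = Add(Mul(8, n), Mul(8, Pow(n, 2))))
Pow(Add(Function('u')(2240), Function('T')(2990)), -1) = Pow(Add(Mul(8, 2240, Add(1, 2240)), Mul(2, Pow(Add(-1257, 2990), -1), Add(-1257, Mul(2, 2990)))), -1) = Pow(Add(Mul(8, 2240, 2241), Mul(2, Pow(1733, -1), Add(-1257, 5980))), -1) = Pow(Add(40158720, Mul(2, Rational(1, 1733), 4723)), -1) = Pow(Add(40158720, Rational(9446, 1733)), -1) = Pow(Rational(69595071206, 1733), -1) = Rational(1733, 69595071206)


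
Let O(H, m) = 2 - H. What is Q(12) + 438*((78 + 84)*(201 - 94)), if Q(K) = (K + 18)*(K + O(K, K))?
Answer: 7592352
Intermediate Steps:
Q(K) = 36 + 2*K (Q(K) = (K + 18)*(K + (2 - K)) = (18 + K)*2 = 36 + 2*K)
Q(12) + 438*((78 + 84)*(201 - 94)) = (36 + 2*12) + 438*((78 + 84)*(201 - 94)) = (36 + 24) + 438*(162*107) = 60 + 438*17334 = 60 + 7592292 = 7592352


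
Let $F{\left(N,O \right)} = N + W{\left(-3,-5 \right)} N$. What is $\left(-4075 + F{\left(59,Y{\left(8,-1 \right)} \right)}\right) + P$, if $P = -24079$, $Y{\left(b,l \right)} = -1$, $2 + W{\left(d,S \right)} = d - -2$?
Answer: $-28272$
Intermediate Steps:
$W{\left(d,S \right)} = d$ ($W{\left(d,S \right)} = -2 + \left(d - -2\right) = -2 + \left(d + 2\right) = -2 + \left(2 + d\right) = d$)
$F{\left(N,O \right)} = - 2 N$ ($F{\left(N,O \right)} = N - 3 N = - 2 N$)
$\left(-4075 + F{\left(59,Y{\left(8,-1 \right)} \right)}\right) + P = \left(-4075 - 118\right) - 24079 = -4193 - 24079 = -28272$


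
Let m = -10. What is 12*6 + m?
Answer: 62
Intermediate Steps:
12*6 + m = 12*6 - 10 = 72 - 10 = 62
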